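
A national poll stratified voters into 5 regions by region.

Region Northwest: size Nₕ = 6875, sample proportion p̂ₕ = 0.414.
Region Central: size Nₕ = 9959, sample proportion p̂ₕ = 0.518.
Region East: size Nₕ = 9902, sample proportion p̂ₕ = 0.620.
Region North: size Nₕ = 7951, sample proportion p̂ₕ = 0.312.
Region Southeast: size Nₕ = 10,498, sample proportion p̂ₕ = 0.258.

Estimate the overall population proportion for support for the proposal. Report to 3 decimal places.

0.428

N = 6875 + 9959 + 9902 + 7951 + 10498 = 45185.
Overall proportion = Σ (Nₕ/N)·p̂ₕ.
Σ Nₕp̂ₕ = 2846.25 + 5158.762 + 6139.24 + 2480.712 + 2708.484 = 19333.448.
19333.448 / 45185 = 0.42787... → 0.428.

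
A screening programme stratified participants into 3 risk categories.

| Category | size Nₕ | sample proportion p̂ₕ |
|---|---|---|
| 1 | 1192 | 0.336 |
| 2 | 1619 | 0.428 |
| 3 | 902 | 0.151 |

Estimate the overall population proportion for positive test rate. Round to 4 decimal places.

0.3312

N = 1192 + 1619 + 902 = 3713.
Overall proportion = Σ (Nₕ/N)·p̂ₕ.
Σ Nₕp̂ₕ = 400.512 + 692.932 + 136.202 = 1229.646.
1229.646 / 3713 = 0.331173... → 0.3312.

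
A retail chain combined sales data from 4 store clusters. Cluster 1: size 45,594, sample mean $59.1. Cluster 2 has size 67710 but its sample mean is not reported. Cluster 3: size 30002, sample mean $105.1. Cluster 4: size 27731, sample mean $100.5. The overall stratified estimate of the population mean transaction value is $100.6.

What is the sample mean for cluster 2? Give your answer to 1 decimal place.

126.6

Σ Nₕx̄ₕ = N·μ, so 67710·x̄_2 = 171037·100.6 − (45594·59.1 + 30002·105.1 + 27731·100.5).
= 17206322.2 − 8634781.1 = 8571541.1.
x̄_2 = 8571541.1 / 67710 = 126.592... → 126.6.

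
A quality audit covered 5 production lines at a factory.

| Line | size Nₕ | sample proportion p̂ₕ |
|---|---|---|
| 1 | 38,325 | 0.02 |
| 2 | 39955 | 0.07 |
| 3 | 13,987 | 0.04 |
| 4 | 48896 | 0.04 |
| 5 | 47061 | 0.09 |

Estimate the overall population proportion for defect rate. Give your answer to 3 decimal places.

N = 38325 + 39955 + 13987 + 48896 + 47061 = 188224.
Overall proportion = Σ (Nₕ/N)·p̂ₕ.
Σ Nₕp̂ₕ = 766.5 + 2796.85 + 559.48 + 1955.84 + 4235.49 = 10314.16.
10314.16 / 188224 = 0.05480... → 0.055.

0.055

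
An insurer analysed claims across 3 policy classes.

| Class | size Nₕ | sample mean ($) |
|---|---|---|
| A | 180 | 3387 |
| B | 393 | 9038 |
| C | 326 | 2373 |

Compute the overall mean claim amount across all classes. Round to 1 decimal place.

5489.6

x̄_st = (Σ Nₕx̄ₕ) / (Σ Nₕ) = (180·3387 + 393·9038 + 326·2373) / 899
= 4935192 / 899 = 5489.646... → 5489.6.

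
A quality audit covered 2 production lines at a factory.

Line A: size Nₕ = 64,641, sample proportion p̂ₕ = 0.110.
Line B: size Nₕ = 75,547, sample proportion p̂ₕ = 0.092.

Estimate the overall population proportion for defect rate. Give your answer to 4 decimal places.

0.1003

Wₕ = Nₕ/N with N = 140188: 0.4611, 0.5389.
p̂_st = 0.4611·0.110 + 0.5389·0.092 ≈ 0.100300... → 0.1003.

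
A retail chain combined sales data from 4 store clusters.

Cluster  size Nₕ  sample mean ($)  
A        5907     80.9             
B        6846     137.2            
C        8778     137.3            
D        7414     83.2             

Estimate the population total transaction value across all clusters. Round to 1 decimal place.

3239211.7

Population total = Σ Nₕ·x̄ₕ (each stratum's size times its mean).
5907·80.9 + 6846·137.2 + 8778·137.3 + 7414·83.2 = 477876.3 + 939271.2 + 1205219.4 + 616844.8 = 3239211.7.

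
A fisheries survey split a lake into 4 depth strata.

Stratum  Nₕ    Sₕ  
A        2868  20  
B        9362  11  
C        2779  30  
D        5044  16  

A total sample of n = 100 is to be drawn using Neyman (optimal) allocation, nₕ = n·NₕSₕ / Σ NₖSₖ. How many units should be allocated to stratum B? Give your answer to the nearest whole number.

A: NₕSₕ = 2868·20 = 57360
B: NₕSₕ = 9362·11 = 102982
C: NₕSₕ = 2779·30 = 83370
D: NₕSₕ = 5044·16 = 80704
Σ NₕSₕ = 324416.
n_B = 100·102982/324416 = 31.744... → 32.

32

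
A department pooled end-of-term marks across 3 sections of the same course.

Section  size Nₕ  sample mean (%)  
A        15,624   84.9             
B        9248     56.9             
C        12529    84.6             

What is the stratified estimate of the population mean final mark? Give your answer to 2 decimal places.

77.88

x̄_st = (Σ Nₕx̄ₕ) / (Σ Nₕ) = (15624·84.9 + 9248·56.9 + 12529·84.6) / 37401
= 2912642.2 / 37401 = 77.8761... → 77.88.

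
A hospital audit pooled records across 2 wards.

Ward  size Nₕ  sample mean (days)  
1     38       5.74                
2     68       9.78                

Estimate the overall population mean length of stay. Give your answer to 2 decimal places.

N = 38 + 68 = 106.
Weight each subgroup mean by Nₕ/N and sum.
Σ Nₕx̄ₕ = 38·5.74 + 68·9.78 = 218.12 + 665.04 = 883.16.
Divide by N: 883.16 / 106 = 8.3317... → 8.33.

8.33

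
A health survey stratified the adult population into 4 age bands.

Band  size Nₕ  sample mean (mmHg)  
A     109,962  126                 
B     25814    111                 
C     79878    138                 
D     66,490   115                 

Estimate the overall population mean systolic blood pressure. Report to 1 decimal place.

N = 109962 + 25814 + 79878 + 66490 = 282144.
Weight each subgroup mean by Nₕ/N and sum.
Σ Nₕx̄ₕ = 109962·126 + 25814·111 + 79878·138 + 66490·115 = 13855212 + 2865354 + 11023164 + 7646350 = 35390080.
Divide by N: 35390080 / 282144 = 125.433... → 125.4.

125.4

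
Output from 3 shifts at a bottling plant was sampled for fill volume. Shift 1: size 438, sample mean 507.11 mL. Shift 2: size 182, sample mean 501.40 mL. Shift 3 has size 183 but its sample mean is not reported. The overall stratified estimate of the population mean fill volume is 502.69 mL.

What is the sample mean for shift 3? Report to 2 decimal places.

493.39

N = 438 + 182 + 183 = 803.
Overall total = μ·N = 502.69·803 = 403660.07.
Subtract the known strata: 438·507.11 + 182·501.40 = 313368.98.
Remaining total for shift 3: 403660.07 − 313368.98 = 90291.09.
Divide by its size: 90291.09 / 183 = 493.3939... → 493.39.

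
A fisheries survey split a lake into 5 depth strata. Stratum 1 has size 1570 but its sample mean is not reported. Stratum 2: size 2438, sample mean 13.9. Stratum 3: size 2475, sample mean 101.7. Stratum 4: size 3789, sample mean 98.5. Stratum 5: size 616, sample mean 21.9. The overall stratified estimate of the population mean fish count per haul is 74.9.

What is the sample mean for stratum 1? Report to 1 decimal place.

N = 1570 + 2438 + 2475 + 3789 + 616 = 10888.
Overall total = μ·N = 74.9·10888 = 815511.2.
Subtract the known strata: 2438·13.9 + 2475·101.7 + 3789·98.5 + 616·21.9 = 672302.6.
Remaining total for stratum 1: 815511.2 − 672302.6 = 143208.6.
Divide by its size: 143208.6 / 1570 = 91.216... → 91.2.

91.2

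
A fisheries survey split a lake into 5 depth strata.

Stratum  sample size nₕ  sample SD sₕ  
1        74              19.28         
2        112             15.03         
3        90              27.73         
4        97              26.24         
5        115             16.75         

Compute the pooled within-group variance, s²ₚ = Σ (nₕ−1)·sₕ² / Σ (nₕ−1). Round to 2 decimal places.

452.86

1: (74−1)·19.28² = 73·371.7184 = 27135.4432
2: (112−1)·15.03² = 111·225.9009 = 25074.9999
3: (90−1)·27.73² = 89·768.9529 = 68436.8081
4: (97−1)·26.24² = 96·688.5376 = 66099.6096
5: (115−1)·16.75² = 114·280.5625 = 31984.125
Numerator = 218730.9858; denominator = Σ(nₕ−1) = 483.
s²ₚ = 218730.9858/483 = 452.8592... → 452.86.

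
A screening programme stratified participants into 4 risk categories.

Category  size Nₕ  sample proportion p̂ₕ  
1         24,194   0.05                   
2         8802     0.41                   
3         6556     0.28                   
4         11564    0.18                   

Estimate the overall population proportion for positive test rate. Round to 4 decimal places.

0.1709

Wₕ = Nₕ/N with N = 51116: 0.4733, 0.1722, 0.1283, 0.2262.
p̂_st = 0.4733·0.05 + 0.1722·0.41 + 0.1283·0.28 + 0.2262·0.18 ≈ 0.170900... → 0.1709.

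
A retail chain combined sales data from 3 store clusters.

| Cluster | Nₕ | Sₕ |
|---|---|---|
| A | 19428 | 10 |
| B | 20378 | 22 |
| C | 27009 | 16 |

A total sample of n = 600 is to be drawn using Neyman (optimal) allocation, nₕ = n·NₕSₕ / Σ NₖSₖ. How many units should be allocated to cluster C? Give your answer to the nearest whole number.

A: NₕSₕ = 19428·10 = 194280
B: NₕSₕ = 20378·22 = 448316
C: NₕSₕ = 27009·16 = 432144
Σ NₕSₕ = 1074740.
n_C = 600·432144/1074740 = 241.255... → 241.

241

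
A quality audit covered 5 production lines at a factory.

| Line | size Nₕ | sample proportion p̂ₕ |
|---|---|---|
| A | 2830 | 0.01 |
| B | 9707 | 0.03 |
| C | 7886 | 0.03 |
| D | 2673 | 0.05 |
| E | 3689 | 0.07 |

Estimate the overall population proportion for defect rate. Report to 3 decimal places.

Wₕ = Nₕ/N with N = 26785: 0.1057, 0.3624, 0.2944, 0.0998, 0.1377.
p̂_st = 0.1057·0.01 + 0.3624·0.03 + 0.2944·0.03 + 0.0998·0.05 + 0.1377·0.07 ≈ 0.03539... → 0.035.

0.035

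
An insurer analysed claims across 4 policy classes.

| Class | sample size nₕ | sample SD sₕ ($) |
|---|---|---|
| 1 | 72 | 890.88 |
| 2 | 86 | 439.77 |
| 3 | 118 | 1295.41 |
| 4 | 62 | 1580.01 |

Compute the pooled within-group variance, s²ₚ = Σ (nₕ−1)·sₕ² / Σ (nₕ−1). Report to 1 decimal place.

Degrees of freedom: 71 + 85 + 117 + 61 = 334.
Σ(nₕ−1)sₕ² = 71·793667.1744 + 85·193397.6529 + 117·1678087.0681 + 61·2496431.6001 = 421407684.4527.
s²ₚ = 421407684.4527 / 334 = 1261699.654... → 1261699.7.

1261699.7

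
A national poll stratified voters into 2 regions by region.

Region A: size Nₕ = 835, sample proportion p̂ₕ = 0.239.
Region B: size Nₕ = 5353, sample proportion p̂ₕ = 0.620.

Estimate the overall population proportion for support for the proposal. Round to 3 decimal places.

Wₕ = Nₕ/N with N = 6188: 0.1349, 0.8651.
p̂_st = 0.1349·0.239 + 0.8651·0.620 ≈ 0.56859... → 0.569.

0.569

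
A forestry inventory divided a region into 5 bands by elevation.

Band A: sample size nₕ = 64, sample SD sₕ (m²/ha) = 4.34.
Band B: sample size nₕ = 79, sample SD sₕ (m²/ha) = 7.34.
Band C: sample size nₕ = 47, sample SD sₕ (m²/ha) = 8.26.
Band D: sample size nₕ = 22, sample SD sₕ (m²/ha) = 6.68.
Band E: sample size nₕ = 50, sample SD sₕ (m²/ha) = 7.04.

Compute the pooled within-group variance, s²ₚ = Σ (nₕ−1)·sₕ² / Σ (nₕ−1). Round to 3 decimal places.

46.276

A: (64−1)·4.34² = 63·18.8356 = 1186.6428
B: (79−1)·7.34² = 78·53.8756 = 4202.2968
C: (47−1)·8.26² = 46·68.2276 = 3138.4696
D: (22−1)·6.68² = 21·44.6224 = 937.0704
E: (50−1)·7.04² = 49·49.5616 = 2428.5184
Numerator = 11892.998; denominator = Σ(nₕ−1) = 257.
s²ₚ = 11892.998/257 = 46.27626... → 46.276.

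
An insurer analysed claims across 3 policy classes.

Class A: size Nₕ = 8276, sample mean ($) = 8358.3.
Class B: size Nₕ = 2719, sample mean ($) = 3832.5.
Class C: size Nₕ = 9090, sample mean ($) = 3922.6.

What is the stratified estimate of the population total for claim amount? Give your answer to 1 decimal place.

115250292.3

Estimate total by summing Nₕ·x̄ₕ over strata.
8276·8358.3 + 2719·3832.5 + 9090·3922.6 = 69173290.8 + 10420567.5 + 35656434 = 115250292.3.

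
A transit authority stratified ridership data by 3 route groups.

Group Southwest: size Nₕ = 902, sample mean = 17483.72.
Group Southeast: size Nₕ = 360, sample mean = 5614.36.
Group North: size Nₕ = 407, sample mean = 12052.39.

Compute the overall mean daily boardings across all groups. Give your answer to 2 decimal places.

x̄_st = (Σ Nₕx̄ₕ) / (Σ Nₕ) = (902·17483.72 + 360·5614.36 + 407·12052.39) / 1669
= 22696807.77 / 1669 = 13599.0460... → 13599.05.

13599.05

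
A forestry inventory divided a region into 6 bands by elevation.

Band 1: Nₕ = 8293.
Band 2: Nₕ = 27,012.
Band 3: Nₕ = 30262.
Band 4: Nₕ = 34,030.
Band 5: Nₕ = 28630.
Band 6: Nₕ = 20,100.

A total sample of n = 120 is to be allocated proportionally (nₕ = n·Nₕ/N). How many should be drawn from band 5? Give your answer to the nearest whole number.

N = 8293 + 27012 + 30262 + 34030 + 28630 + 20100 = 148327.
n_5 = 120·28630/148327 = 23.162... → 23.

23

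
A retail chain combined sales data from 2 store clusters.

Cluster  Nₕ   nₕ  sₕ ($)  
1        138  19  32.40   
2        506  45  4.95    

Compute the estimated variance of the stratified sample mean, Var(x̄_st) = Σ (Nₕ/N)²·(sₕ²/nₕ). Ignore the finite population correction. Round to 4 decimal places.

2.8732

N = 644. Term for each stratum: Wₕ²sₕ²/nₕ.
Var(x̄_st) = 2.5370140 + 0.3361454 = 2.8731594 → 2.8732.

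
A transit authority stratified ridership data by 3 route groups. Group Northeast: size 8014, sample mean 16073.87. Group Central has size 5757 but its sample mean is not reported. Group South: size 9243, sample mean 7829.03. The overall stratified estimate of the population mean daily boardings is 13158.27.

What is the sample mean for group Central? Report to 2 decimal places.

Σ Nₕx̄ₕ = N·μ, so 5757·x̄_Central = 23014·13158.27 − (8014·16073.87 + 9243·7829.03).
= 302824425.78 − 201179718.47 = 101644707.31.
x̄_Central = 101644707.31 / 5757 = 17655.8463... → 17655.85.

17655.85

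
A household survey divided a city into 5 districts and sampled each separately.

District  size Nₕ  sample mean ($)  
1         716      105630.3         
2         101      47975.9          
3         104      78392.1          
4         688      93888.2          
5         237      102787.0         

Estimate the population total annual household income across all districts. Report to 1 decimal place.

1: 716·105630.3 = 75631294.8
2: 101·47975.9 = 4845565.9
3: 104·78392.1 = 8152778.4
4: 688·93888.2 = 64595081.6
5: 237·102787.0 = 24360519
τ̂ = Σ Nₕx̄ₕ = 177585239.7.

177585239.7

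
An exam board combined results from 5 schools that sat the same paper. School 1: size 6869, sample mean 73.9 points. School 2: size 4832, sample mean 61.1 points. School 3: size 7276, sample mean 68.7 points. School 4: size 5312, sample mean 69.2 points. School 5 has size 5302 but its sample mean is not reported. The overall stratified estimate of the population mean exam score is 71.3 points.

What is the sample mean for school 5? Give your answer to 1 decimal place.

N = 6869 + 4832 + 7276 + 5312 + 5302 = 29591.
Overall total = μ·N = 71.3·29591 = 2109838.3.
Subtract the known strata: 6869·73.9 + 4832·61.1 + 7276·68.7 + 5312·69.2 = 1670305.9.
Remaining total for school 5: 2109838.3 − 1670305.9 = 439532.4.
Divide by its size: 439532.4 / 5302 = 82.899... → 82.9.

82.9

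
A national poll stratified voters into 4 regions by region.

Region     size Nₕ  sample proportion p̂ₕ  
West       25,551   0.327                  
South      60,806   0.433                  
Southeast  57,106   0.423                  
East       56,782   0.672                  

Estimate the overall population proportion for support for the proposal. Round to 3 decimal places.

0.484

Wₕ = Nₕ/N with N = 200245: 0.1276, 0.3037, 0.2852, 0.2836.
p̂_st = 0.1276·0.327 + 0.3037·0.433 + 0.2852·0.423 + 0.2836·0.672 ≈ 0.48439... → 0.484.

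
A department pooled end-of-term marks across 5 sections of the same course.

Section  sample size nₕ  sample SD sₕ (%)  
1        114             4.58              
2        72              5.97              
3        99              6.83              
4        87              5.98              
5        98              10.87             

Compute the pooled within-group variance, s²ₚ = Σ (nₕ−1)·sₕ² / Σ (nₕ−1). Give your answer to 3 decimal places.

51.632

Degrees of freedom: 113 + 71 + 98 + 86 + 97 = 465.
Σ(nₕ−1)sₕ² = 113·20.9764 + 71·35.6409 + 98·46.6489 + 86·35.7604 + 97·118.1569 = 24009.043.
s²ₚ = 24009.043 / 465 = 51.63235... → 51.632.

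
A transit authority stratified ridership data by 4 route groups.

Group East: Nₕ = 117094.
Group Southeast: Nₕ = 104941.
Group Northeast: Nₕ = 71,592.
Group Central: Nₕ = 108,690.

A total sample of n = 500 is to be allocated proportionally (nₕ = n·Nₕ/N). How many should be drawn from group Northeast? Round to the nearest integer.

89

Share of group Northeast = 71592/402317 = 0.17795.
Allocate 500 × 0.17795 = 88.975... → 89.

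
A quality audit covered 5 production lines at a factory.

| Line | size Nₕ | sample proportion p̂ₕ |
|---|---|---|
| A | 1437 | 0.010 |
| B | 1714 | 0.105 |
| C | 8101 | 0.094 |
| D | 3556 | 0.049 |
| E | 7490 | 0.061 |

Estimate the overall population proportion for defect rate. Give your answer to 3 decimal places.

0.071

N = 1437 + 1714 + 8101 + 3556 + 7490 = 22298.
Overall proportion = Σ (Nₕ/N)·p̂ₕ.
Σ Nₕp̂ₕ = 14.37 + 179.97 + 761.494 + 174.244 + 456.89 = 1586.968.
1586.968 / 22298 = 0.07117... → 0.071.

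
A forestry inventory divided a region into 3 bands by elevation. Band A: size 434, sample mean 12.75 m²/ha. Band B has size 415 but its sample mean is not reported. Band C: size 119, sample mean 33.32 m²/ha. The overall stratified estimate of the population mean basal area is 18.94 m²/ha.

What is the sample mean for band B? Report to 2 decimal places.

21.29

Σ Nₕx̄ₕ = N·μ, so 415·x̄_B = 968·18.94 − (434·12.75 + 119·33.32).
= 18333.92 − 9498.58 = 8835.34.
x̄_B = 8835.34 / 415 = 21.2900... → 21.29.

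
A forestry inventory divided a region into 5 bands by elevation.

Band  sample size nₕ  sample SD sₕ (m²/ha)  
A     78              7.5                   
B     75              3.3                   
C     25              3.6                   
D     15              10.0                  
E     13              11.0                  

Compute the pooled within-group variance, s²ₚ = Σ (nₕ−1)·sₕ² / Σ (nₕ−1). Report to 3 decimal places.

41.294

A: (78−1)·7.5² = 77·56.25 = 4331.25
B: (75−1)·3.3² = 74·10.89 = 805.86
C: (25−1)·3.6² = 24·12.96 = 311.04
D: (15−1)·10.0² = 14·100 = 1400
E: (13−1)·11.0² = 12·121 = 1452
Numerator = 8300.15; denominator = Σ(nₕ−1) = 201.
s²ₚ = 8300.15/201 = 41.29428... → 41.294.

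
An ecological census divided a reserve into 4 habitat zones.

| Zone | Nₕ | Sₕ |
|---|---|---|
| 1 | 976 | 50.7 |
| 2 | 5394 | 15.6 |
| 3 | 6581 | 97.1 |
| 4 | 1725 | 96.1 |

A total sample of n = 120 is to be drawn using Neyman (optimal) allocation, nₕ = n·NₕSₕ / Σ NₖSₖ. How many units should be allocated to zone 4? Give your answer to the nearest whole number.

21

Σ NₕSₕ = 976·50.7 + 5394·15.6 + 6581·97.1 + 1725·96.1 = 938417.2.
Share for 4: 165772.5/938417.2 = 0.17665.
n_4 = 120 × 0.17665 = 21.198... → 21.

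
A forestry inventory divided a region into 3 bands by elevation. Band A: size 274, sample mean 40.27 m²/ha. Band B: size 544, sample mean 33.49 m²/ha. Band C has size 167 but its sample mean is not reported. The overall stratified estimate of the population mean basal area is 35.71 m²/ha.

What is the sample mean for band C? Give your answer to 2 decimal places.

N = 274 + 544 + 167 = 985.
Overall total = μ·N = 35.71·985 = 35174.35.
Subtract the known strata: 274·40.27 + 544·33.49 = 29252.54.
Remaining total for band C: 35174.35 − 29252.54 = 5921.81.
Divide by its size: 5921.81 / 167 = 35.4599... → 35.46.

35.46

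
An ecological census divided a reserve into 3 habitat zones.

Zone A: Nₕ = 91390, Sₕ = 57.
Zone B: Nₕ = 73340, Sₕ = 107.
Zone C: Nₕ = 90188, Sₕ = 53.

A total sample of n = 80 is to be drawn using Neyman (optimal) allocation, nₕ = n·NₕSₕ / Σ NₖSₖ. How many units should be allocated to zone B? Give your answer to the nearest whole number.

35

Σ NₕSₕ = 91390·57 + 73340·107 + 90188·53 = 17836574.
Share for B: 7847380/17836574 = 0.43996.
n_B = 80 × 0.43996 = 35.197... → 35.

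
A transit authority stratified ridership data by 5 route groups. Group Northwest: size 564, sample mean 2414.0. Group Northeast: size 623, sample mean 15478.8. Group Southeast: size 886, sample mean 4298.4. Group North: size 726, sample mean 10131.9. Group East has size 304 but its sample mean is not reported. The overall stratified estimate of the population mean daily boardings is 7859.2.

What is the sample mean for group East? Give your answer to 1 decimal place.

7296.6

N = 564 + 623 + 886 + 726 + 304 = 3103.
Overall total = μ·N = 7859.2·3103 = 24387097.6.
Subtract the known strata: 564·2414.0 + 623·15478.8 + 886·4298.4 + 726·10131.9 = 22168930.2.
Remaining total for group East: 24387097.6 − 22168930.2 = 2218167.4.
Divide by its size: 2218167.4 / 304 = 7296.603... → 7296.6.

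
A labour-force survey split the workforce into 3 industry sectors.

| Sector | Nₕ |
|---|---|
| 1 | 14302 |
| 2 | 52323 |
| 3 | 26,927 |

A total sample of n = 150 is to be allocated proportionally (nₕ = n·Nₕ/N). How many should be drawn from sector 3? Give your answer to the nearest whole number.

43

Share of sector 3 = 26927/93552 = 0.28783.
Allocate 150 × 0.28783 = 43.174... → 43.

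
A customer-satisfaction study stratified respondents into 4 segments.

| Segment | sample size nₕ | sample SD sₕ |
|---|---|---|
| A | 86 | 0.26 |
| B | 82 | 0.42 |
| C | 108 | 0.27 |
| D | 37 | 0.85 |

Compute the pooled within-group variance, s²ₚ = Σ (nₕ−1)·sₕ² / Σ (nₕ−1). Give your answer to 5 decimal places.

0.17425

A: (86−1)·0.26² = 85·0.0676 = 5.746
B: (82−1)·0.42² = 81·0.1764 = 14.2884
C: (108−1)·0.27² = 107·0.0729 = 7.8003
D: (37−1)·0.85² = 36·0.7225 = 26.01
Numerator = 53.8447; denominator = Σ(nₕ−1) = 309.
s²ₚ = 53.8447/309 = 0.1742547... → 0.17425.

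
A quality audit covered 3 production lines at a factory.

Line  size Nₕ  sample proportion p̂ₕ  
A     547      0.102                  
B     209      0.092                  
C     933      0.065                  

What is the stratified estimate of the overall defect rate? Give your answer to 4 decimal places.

Wₕ = Nₕ/N with N = 1689: 0.3239, 0.1237, 0.5524.
p̂_st = 0.3239·0.102 + 0.1237·0.092 + 0.5524·0.065 ≈ 0.080324... → 0.0803.

0.0803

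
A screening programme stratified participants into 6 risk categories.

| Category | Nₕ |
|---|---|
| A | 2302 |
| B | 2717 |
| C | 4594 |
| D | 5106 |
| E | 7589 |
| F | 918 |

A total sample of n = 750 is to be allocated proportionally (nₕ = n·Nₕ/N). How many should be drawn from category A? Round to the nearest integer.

74

N = 2302 + 2717 + 4594 + 5106 + 7589 + 918 = 23226.
n_A = 750·2302/23226 = 74.335... → 74.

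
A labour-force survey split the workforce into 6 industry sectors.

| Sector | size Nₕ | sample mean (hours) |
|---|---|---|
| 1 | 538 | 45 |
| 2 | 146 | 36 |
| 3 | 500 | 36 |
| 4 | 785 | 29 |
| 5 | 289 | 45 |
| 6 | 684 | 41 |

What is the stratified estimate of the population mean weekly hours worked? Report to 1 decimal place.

37.8

x̄_st = (Σ Nₕx̄ₕ) / (Σ Nₕ) = (538·45 + 146·36 + 500·36 + 785·29 + 289·45 + 684·41) / 2942
= 111280 / 2942 = 37.825... → 37.8.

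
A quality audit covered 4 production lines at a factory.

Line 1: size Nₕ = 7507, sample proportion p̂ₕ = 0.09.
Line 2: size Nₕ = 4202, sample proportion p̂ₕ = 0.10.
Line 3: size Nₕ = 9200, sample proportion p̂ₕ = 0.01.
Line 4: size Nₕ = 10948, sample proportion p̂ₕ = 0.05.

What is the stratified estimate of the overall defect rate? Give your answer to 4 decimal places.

0.0545

N = 7507 + 4202 + 9200 + 10948 = 31857.
Overall proportion = Σ (Nₕ/N)·p̂ₕ.
Σ Nₕp̂ₕ = 675.63 + 420.2 + 92 + 547.4 = 1735.23.
1735.23 / 31857 = 0.054469... → 0.0545.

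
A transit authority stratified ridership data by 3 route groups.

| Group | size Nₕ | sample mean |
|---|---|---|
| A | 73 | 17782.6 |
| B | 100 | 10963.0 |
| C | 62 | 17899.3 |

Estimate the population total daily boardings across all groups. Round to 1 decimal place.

3504186.4

A: 73·17782.6 = 1298129.8
B: 100·10963.0 = 1096300
C: 62·17899.3 = 1109756.6
τ̂ = Σ Nₕx̄ₕ = 3504186.4.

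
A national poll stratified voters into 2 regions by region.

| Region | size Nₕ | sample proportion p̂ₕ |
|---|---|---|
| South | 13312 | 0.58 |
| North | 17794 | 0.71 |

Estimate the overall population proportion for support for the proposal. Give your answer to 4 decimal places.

N = 13312 + 17794 = 31106.
Overall proportion = Σ (Nₕ/N)·p̂ₕ.
Σ Nₕp̂ₕ = 7720.96 + 12633.74 = 20354.7.
20354.7 / 31106 = 0.654366... → 0.6544.

0.6544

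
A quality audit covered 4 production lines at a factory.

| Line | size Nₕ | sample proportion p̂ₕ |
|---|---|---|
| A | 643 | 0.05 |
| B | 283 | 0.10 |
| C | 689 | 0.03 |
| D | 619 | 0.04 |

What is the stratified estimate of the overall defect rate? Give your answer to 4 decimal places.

Wₕ = Nₕ/N with N = 2234: 0.2878, 0.1267, 0.3084, 0.2771.
p̂_st = 0.2878·0.05 + 0.1267·0.10 + 0.3084·0.03 + 0.2771·0.04 ≈ 0.047395... → 0.0474.

0.0474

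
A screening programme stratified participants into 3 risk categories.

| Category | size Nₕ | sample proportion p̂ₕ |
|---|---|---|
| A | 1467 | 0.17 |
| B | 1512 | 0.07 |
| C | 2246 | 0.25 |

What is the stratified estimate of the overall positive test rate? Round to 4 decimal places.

N = 1467 + 1512 + 2246 = 5225.
Overall proportion = Σ (Nₕ/N)·p̂ₕ.
Σ Nₕp̂ₕ = 249.39 + 105.84 + 561.5 = 916.73.
916.73 / 5225 = 0.175451... → 0.1755.

0.1755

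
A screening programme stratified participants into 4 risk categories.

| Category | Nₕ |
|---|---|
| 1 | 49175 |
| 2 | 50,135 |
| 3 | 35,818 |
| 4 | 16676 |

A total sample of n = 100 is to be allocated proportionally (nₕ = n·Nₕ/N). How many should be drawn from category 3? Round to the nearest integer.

N = 49175 + 50135 + 35818 + 16676 = 151804.
n_3 = 100·35818/151804 = 23.595... → 24.

24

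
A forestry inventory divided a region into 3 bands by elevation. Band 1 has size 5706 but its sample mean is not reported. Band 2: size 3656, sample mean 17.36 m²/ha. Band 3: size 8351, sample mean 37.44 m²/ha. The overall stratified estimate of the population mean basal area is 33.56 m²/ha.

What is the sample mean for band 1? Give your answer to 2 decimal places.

38.26

Σ Nₕx̄ₕ = N·μ, so 5706·x̄_1 = 17713·33.56 − (3656·17.36 + 8351·37.44).
= 594448.28 − 376129.6 = 218318.68.
x̄_1 = 218318.68 / 5706 = 38.2612... → 38.26.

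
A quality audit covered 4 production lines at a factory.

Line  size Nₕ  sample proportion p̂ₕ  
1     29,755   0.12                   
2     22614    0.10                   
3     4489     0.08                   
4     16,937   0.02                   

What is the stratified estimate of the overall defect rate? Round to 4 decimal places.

N = 29755 + 22614 + 4489 + 16937 = 73795.
Overall proportion = Σ (Nₕ/N)·p̂ₕ.
Σ Nₕp̂ₕ = 3570.6 + 2261.4 + 359.12 + 338.74 = 6529.86.
6529.86 / 73795 = 0.088486... → 0.0885.

0.0885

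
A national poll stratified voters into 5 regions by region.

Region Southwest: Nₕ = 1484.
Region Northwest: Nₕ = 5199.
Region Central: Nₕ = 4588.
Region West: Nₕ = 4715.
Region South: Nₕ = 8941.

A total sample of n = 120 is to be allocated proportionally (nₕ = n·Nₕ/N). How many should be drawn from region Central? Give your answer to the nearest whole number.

N = 1484 + 5199 + 4588 + 4715 + 8941 = 24927.
n_Central = 120·4588/24927 = 22.087... → 22.

22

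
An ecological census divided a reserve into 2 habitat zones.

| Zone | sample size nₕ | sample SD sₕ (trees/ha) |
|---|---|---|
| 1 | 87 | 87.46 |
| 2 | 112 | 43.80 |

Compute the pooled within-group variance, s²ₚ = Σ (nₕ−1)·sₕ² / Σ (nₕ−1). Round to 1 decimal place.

Degrees of freedom: 86 + 111 = 197.
Σ(nₕ−1)sₕ² = 86·7649.2516 + 111·1918.44 = 870782.4776.
s²ₚ = 870782.4776 / 197 = 4420.216... → 4420.2.

4420.2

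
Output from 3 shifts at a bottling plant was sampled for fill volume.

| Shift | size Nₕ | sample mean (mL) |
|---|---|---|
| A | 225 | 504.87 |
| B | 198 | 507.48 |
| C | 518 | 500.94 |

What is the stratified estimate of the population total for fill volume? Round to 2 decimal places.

Estimate total by summing Nₕ·x̄ₕ over strata.
225·504.87 + 198·507.48 + 518·500.94 = 113595.75 + 100481.04 + 259486.92 = 473563.71.

473563.71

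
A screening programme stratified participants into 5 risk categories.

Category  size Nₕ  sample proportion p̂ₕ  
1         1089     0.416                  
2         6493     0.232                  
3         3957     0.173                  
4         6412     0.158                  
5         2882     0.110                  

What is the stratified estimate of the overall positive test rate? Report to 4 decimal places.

N = 1089 + 6493 + 3957 + 6412 + 2882 = 20833.
Overall proportion = Σ (Nₕ/N)·p̂ₕ.
Σ Nₕp̂ₕ = 453.024 + 1506.376 + 684.561 + 1013.096 + 317.02 = 3974.077.
3974.077 / 20833 = 0.190759... → 0.1908.

0.1908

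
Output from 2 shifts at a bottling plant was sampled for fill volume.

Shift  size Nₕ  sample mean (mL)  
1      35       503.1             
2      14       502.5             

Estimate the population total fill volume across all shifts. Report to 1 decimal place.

1: 35·503.1 = 17608.5
2: 14·502.5 = 7035
τ̂ = Σ Nₕx̄ₕ = 24643.5.

24643.5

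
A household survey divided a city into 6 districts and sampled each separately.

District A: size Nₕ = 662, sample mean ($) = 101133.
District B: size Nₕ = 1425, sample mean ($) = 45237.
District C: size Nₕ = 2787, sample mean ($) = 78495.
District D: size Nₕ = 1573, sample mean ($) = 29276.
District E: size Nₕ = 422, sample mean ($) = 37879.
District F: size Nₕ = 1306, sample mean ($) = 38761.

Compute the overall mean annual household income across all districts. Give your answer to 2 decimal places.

x̄_st = (Σ Nₕx̄ₕ) / (Σ Nₕ) = (662·101133 + 1425·45237 + 2787·78495 + 1573·29276 + 422·37879 + 1306·38761) / 8175
= 462836288 / 8175 = 56616.0597... → 56616.06.

56616.06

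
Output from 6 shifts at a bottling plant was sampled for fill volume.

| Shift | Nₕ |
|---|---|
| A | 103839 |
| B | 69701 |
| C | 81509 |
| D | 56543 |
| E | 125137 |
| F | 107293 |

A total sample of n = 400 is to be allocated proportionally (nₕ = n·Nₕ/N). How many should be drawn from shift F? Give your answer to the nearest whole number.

N = 103839 + 69701 + 81509 + 56543 + 125137 + 107293 = 544022.
n_F = 400·107293/544022 = 78.889... → 79.

79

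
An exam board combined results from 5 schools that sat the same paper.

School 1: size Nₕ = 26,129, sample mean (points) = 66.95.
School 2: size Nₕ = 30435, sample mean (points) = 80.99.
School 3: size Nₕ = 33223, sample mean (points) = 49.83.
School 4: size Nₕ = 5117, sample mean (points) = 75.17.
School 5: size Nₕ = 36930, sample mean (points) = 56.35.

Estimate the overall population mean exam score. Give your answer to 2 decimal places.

N = 131834; weights Wₕ = Nₕ/N = (0.1982, 0.2309, 0.2520, 0.0388, 0.2801).
x̄_st = Σ Wₕ·x̄ₕ = 0.1982·66.95 + 0.2309·80.99 + 0.2520·49.83 + 0.0388·75.17 + 0.2801·56.35 ≈ 63.2266...
→ 63.23.

63.23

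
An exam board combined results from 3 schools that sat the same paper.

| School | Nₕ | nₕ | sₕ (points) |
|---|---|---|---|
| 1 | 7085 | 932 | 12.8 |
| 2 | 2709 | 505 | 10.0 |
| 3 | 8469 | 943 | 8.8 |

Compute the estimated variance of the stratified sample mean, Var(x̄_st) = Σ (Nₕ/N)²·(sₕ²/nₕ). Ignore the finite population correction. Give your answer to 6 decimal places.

N = 18263; Wₕ = Nₕ/N.
school 1: (7085/18263)²·12.8²/932 = 0.026456933
school 2: (2709/18263)²·10.0²/505 = 0.004356948
school 3: (8469/18263)²·8.8²/943 = 0.017659308
Sum = 0.048473189 → 0.048473.

0.048473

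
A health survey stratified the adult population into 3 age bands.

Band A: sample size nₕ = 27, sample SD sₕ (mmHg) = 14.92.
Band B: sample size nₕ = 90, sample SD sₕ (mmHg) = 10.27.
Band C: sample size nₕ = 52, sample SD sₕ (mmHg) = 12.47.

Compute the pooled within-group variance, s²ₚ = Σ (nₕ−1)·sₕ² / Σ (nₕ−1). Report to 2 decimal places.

A: (27−1)·14.92² = 26·222.6064 = 5787.7664
B: (90−1)·10.27² = 89·105.4729 = 9387.0881
C: (52−1)·12.47² = 51·155.5009 = 7930.5459
Numerator = 23105.4004; denominator = Σ(nₕ−1) = 166.
s²ₚ = 23105.4004/166 = 139.1892... → 139.19.

139.19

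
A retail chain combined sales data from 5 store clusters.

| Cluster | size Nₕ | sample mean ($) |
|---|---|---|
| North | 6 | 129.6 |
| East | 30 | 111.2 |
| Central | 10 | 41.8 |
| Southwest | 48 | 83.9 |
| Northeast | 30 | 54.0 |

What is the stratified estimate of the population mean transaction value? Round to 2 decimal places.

N = 124; weights Wₕ = Nₕ/N = (0.0484, 0.2419, 0.0806, 0.3871, 0.2419).
x̄_st = Σ Wₕ·x̄ₕ = 0.0484·129.6 + 0.2419·111.2 + 0.0806·41.8 + 0.3871·83.9 + 0.2419·54.0 ≈ 82.0871...
→ 82.09.

82.09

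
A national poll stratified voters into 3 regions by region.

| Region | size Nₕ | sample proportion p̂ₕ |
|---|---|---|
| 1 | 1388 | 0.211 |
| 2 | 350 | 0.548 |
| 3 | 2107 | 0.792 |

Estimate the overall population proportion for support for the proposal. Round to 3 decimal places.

0.560

N = 1388 + 350 + 2107 = 3845.
Overall proportion = Σ (Nₕ/N)·p̂ₕ.
Σ Nₕp̂ₕ = 292.868 + 191.8 + 1668.744 = 2153.412.
2153.412 / 3845 = 0.56006... → 0.560.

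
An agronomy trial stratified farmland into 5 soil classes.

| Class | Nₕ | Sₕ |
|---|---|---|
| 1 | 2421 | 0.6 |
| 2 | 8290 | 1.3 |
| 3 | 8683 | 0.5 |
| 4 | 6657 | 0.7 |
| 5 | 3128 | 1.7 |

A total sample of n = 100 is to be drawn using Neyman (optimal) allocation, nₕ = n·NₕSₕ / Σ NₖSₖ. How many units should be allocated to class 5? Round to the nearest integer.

20

Σ NₕSₕ = 2421·0.6 + 8290·1.3 + 8683·0.5 + 6657·0.7 + 3128·1.7 = 26548.6.
Share for 5: 5317.6/26548.6 = 0.20030.
n_5 = 100 × 0.20030 = 20.030... → 20.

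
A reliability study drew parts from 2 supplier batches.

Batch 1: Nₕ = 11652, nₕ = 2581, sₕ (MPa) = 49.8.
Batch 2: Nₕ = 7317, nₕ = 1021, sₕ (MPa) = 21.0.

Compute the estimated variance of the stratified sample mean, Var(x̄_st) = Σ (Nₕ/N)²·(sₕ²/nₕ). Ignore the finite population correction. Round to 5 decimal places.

0.42683

N = 18969. Term for each stratum: Wₕ²sₕ²/nₕ.
Var(x̄_st) = 0.36256240 + 0.06426730 = 0.42682970 → 0.42683.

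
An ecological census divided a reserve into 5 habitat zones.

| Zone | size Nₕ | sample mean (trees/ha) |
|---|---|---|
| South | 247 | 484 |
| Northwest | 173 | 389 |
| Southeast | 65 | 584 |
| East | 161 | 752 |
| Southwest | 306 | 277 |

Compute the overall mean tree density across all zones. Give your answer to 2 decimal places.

N = 952; weights Wₕ = Nₕ/N = (0.2595, 0.1817, 0.0683, 0.1691, 0.3214).
x̄_st = Σ Wₕ·x̄ₕ = 0.2595·484 + 0.1817·389 + 0.0683·584 + 0.1691·752 + 0.3214·277 ≈ 452.3519...
→ 452.35.

452.35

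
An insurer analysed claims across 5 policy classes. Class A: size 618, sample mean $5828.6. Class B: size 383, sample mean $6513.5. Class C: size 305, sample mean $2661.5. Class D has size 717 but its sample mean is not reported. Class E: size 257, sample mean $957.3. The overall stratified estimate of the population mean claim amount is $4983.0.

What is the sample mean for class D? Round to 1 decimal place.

5867.1

Σ Nₕx̄ₕ = N·μ, so 717·x̄_D = 2280·4983.0 − (618·5828.6 + 383·6513.5 + 305·2661.5 + 257·957.3).
= 11361240 − 7154528.9 = 4206711.1.
x̄_D = 4206711.1 / 717 = 5867.101... → 5867.1.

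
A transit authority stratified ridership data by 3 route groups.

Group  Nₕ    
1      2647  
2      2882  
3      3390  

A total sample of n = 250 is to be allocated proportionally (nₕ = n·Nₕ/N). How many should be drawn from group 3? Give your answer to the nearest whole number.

N = 2647 + 2882 + 3390 = 8919.
n_3 = 250·3390/8919 = 95.022... → 95.

95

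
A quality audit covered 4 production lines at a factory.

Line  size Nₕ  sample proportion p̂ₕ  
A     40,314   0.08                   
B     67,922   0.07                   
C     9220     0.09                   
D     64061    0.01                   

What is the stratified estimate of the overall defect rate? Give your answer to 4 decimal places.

Wₕ = Nₕ/N with N = 181517: 0.2221, 0.3742, 0.0508, 0.3529.
p̂_st = 0.2221·0.08 + 0.3742·0.07 + 0.0508·0.09 + 0.3529·0.01 ≈ 0.052062... → 0.0521.

0.0521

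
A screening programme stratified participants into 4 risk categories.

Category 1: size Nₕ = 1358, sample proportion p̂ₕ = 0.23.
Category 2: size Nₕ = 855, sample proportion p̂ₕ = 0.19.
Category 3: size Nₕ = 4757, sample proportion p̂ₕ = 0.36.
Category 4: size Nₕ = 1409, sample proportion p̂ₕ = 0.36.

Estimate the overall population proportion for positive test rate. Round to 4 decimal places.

0.3216

N = 1358 + 855 + 4757 + 1409 = 8379.
Overall proportion = Σ (Nₕ/N)·p̂ₕ.
Σ Nₕp̂ₕ = 312.34 + 162.45 + 1712.52 + 507.24 = 2694.55.
2694.55 / 8379 = 0.321584... → 0.3216.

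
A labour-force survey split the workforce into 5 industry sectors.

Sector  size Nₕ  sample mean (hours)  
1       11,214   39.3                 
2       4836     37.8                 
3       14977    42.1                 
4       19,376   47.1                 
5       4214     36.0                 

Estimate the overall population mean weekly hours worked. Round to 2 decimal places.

42.45

N = 54617; weights Wₕ = Nₕ/N = (0.2053, 0.0885, 0.2742, 0.3548, 0.0772).
x̄_st = Σ Wₕ·x̄ₕ = 0.2053·39.3 + 0.0885·37.8 + 0.2742·42.1 + 0.3548·47.1 + 0.0772·36.0 ≈ 42.4475...
→ 42.45.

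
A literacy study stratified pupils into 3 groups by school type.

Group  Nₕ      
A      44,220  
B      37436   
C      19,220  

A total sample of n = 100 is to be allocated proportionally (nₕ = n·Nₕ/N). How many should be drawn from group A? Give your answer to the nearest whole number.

44

N = 44220 + 37436 + 19220 = 100876.
n_A = 100·44220/100876 = 43.836... → 44.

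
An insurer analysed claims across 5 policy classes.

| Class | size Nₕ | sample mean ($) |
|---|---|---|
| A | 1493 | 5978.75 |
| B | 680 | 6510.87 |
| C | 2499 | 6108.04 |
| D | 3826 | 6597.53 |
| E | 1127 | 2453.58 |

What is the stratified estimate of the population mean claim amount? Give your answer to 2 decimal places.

N = 1493 + 680 + 2499 + 3826 + 1127 = 9625.
Weight each subgroup mean by Nₕ/N and sum.
Σ Nₕx̄ₕ = 1493·5978.75 + 680·6510.87 + 2499·6108.04 + 3826·6597.53 + 1127·2453.58 = 8926273.75 + 4427391.6 + 15263991.96 + 25242149.78 + 2765184.66 = 56624991.75.
Divide by N: 56624991.75 / 9625 = 5883.1160... → 5883.12.

5883.12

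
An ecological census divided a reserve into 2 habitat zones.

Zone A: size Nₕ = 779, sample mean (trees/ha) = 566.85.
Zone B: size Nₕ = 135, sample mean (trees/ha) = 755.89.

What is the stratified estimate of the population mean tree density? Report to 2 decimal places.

N = 779 + 135 = 914.
Overall mean = Σ (Nₕ/N)·x̄ₕ — weight by population share, not a simple average.
Σ Nₕx̄ₕ = 779·566.85 + 135·755.89 = 441576.15 + 102045.15 = 543621.3.
Divide by N: 543621.3 / 914 = 594.7717... → 594.77.

594.77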